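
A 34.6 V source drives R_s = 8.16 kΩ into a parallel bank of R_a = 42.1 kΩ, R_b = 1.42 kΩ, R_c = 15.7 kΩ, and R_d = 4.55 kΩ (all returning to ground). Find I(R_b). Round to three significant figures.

Equivalent of the parallel group: R_p = 0.9887 kΩ.
Node voltage V_A = V_in · R_p/(R_s + R_p) = 34.6 × 0.1081 = 3.739 V.
Branch current I = V_A/R_b = 3.739/1.42 = 2.633 mA.
(Check via current divider: I_total = 3.782 mA; share G_k/ΣG = 0.6963 → same result.)

I ≈ 2.63 mA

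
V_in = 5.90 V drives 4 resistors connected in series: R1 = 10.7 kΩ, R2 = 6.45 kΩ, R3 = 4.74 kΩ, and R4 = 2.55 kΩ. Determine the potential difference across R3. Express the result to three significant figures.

V ≈ 1.14 V

Series total: ΣR = 10.7 + 6.45 + 4.74 + 2.55 = 24.44 kΩ.
Voltage divider: V = V_in · (4.740 / 24.44) = 5.90 × 0.1939 = 1.144 V.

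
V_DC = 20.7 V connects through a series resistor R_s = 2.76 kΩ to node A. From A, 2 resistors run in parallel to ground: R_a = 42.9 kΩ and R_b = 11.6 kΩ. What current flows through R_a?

Combine the parallel branches: R_p = (1/42.9 + 1/11.6)⁻¹ = 9.131 kΩ.
Node voltage V_A = V_DC · R_p/(R_s + R_p) = 20.7 × 0.7679 = 15.90 V.
I(R_a) = V_A / R_a = 15.90/42.9 = 0.3705 mA.

I ≈ 0.371 mA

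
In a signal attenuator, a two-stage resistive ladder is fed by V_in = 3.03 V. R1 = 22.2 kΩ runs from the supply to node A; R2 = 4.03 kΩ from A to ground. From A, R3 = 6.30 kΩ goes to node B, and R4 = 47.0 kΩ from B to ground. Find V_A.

Node A sees R2 in parallel with the series input of stage 2, R3 + R4 = 53.30 kΩ.
R2 ‖ (R3+R4) = 3.747 kΩ.
First divider: V_A = V_in · 3.747/(22.2 + 3.747) = 0.4375 V.

V_A ≈ 0.438 V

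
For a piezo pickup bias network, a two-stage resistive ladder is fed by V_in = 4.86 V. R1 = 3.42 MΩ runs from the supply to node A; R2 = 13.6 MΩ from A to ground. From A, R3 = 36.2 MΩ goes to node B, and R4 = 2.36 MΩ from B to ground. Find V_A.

The second stage (R3 + R4 = 38.56 MΩ) loads node A in parallel with R2.
R2 ‖ (R3+R4) = 10.05 MΩ.
So V_A = 4.86 × 0.7462 = 3.626 V.

V_A ≈ 3.63 V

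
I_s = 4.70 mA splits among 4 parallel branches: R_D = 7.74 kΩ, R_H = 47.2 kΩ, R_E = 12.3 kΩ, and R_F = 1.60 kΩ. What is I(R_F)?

ΣG = 1/7.74 + 1/47.2 + 1/12.3 + 1/1.60 = 0.8567.
Current divider: I(R_F) = I_s · G_k/ΣG = 4.70 × (0.6250/0.8567) = 4.70 × 0.7296 = 3.429 mA.

I ≈ 3.43 mA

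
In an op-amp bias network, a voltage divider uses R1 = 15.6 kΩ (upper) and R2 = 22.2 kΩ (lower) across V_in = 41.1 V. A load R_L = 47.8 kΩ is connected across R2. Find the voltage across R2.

V_out ≈ 20.3 V

The load sits in parallel with R2, giving an effective lower resistance R2' = R2·R_L/(R2+R_L) = 15.16 kΩ.
Voltage divider with the loaded lower leg: V_out = 41.1 × 15.16/(15.6 + 15.16) = 41.1 × 0.4928 = 20.26 V.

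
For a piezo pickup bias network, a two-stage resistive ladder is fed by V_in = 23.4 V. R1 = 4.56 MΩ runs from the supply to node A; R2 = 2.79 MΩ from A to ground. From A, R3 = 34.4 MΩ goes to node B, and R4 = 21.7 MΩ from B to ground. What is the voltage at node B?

Looking into the second stage from A: R3 + R4 = 56.10 MΩ appears in parallel with R2.
R2 ‖ (R3+R4) = 2.658 MΩ.
So V_A = 23.4 × 0.3682 = 8.617 V.
Then the unloaded second divider: V_B = V_A × R4/(R3+R4) = 8.617 × 0.3868 = 3.333 V.

V_B ≈ 3.33 V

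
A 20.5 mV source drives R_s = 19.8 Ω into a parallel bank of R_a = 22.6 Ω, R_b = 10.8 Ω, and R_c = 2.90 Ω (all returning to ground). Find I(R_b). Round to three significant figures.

Parallel bank: R_p = 1/(1/22.6 + 1/10.8 + 1/2.90) = 2.076 Ω.
Node voltage V_A = V_DC · R_p/(R_s + R_p) = 20.5 × 0.09490 = 1.946 mV.
I(R_b) = V_A / R_b = 1.946/10.8 = 0.1801 mA.

I ≈ 0.180 mA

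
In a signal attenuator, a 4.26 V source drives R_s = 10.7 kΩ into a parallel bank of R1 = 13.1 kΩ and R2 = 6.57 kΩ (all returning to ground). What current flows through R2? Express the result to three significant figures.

I ≈ 0.188 mA

Parallel bank: R_p = 1/(1/13.1 + 1/6.57) = 4.376 kΩ.
V_A by voltage divider: V_A = 4.26 × 4.376/(10.7 + 4.376) = 1.236 V.
Branch current I = V_A/R2 = 1.236/6.57 = 0.1882 mA.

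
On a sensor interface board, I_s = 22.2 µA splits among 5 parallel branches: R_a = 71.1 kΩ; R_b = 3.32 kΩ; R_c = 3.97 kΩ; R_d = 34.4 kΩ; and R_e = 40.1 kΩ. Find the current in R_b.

I ≈ 10.8 µA

ΣG = 1/71.1 + 1/3.32 + 1/3.97 + 1/34.4 + 1/40.1 = 0.6212.
Current divider: I(R_b) = I_s · G_k/ΣG = 22.2 × (0.3012/0.6212) = 22.2 × 0.4849 = 10.76 µA.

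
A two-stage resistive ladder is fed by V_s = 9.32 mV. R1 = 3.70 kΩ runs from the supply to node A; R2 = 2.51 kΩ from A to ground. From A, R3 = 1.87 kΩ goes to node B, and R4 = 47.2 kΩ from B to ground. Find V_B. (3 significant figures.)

The second stage (R3 + R4 = 49.07 kΩ) loads node A in parallel with R2.
Effective lower resistance at A: R2 ‖ 49.07 = 2.388 kΩ.
So V_A = 9.32 × 0.3922 = 3.656 mV.
V_B = V_A × 0.9619 = 3.516 mV.

V_B ≈ 3.52 mV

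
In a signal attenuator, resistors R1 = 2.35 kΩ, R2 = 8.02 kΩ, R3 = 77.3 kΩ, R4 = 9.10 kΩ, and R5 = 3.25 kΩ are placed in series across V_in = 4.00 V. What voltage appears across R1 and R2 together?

Total series resistance ΣR = 2.35 + 8.02 + 77.3 + 9.10 + 3.25 = 100.0 kΩ.
R_{R1..R2} = 2.35 + 8.02 = 10.37 kΩ.
By the voltage-divider rule, V = 4.00 × 10.37/100.0 = 0.4147 V.

V ≈ 0.415 V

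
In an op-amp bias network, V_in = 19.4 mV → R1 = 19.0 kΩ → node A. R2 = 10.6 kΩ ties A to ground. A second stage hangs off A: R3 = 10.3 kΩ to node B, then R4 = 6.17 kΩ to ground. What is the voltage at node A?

V_A ≈ 4.92 mV

The second stage (R3 + R4 = 16.47 kΩ) loads node A in parallel with R2.
Effective lower resistance at A: R2 ‖ 16.47 = 6.449 kΩ.
First divider: V_A = V_in · 6.449/(19.0 + 6.449) = 4.916 mV.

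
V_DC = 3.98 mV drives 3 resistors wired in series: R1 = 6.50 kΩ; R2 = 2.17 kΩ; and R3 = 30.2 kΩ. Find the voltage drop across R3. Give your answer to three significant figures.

Series total: ΣR = 6.50 + 2.17 + 30.2 = 38.87 kΩ.
By the voltage-divider rule, V = 3.98 × 30.20/38.87 = 3.092 mV.

V ≈ 3.09 mV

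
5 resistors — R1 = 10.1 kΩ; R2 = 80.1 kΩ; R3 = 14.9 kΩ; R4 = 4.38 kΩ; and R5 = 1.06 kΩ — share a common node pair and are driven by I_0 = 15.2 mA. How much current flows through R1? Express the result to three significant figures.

Total conductance ΣG = 1/10.1 + 1/80.1 + 1/14.9 + 1/4.38 + 1/1.06 = 1.350 (units of 1/kΩ).
Current divider: I(R1) = I_0 · G_k/ΣG = 15.2 × (0.09901/1.350) = 15.2 × 0.07332 = 1.115 mA.

I ≈ 1.11 mA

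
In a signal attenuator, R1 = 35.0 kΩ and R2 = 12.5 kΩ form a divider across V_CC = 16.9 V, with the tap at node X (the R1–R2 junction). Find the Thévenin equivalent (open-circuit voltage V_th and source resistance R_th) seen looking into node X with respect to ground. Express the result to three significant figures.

V_th ≈ 4.45 V, R_th ≈ 9.21 kΩ

V_th is the unloaded tap voltage: V_CC · R2/(R1+R2) = 16.9 × 0.2632 = 4.447 V.
With V_CC suppressed (replaced by a short), R_th = R1 ‖ R2 = (35.00 × 12.5)/(35.00 + 12.5) = 9.211 kΩ.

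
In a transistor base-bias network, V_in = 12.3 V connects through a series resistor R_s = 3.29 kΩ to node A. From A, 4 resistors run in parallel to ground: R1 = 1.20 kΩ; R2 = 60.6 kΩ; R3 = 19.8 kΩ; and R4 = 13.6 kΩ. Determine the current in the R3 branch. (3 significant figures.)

I ≈ 0.148 mA

Combine the parallel branches: R_p = (1/1.20 + 1/60.6 + 1/19.8 + 1/13.6)⁻¹ = 1.027 kΩ.
V_A by voltage divider: V_A = 12.3 × 1.027/(3.29 + 1.027) = 2.926 V.
I(R3) = V_A / R3 = 2.926/19.8 = 0.1478 mA.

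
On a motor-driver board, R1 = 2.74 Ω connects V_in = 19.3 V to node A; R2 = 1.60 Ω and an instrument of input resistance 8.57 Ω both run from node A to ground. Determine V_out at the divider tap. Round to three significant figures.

R2 ‖ R_L = (1.60 × 8.57)/(1.60 + 8.57) = 1.348 Ω.
Voltage divider with the loaded lower leg: V_out = 19.3 × 1.348/(2.74 + 1.348) = 19.3 × 0.3298 = 6.365 V.

V_out ≈ 6.36 V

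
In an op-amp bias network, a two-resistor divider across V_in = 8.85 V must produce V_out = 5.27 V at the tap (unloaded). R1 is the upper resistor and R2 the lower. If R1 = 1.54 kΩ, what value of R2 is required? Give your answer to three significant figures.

The divider ratio is R2/(R1+R2) = 5.27/8.85 = 0.5955.
Rearranging, R2 = R1·k/(1−k) = 1.54 × 1.472 = 2.267 kΩ.

R2 ≈ 2.27 kΩ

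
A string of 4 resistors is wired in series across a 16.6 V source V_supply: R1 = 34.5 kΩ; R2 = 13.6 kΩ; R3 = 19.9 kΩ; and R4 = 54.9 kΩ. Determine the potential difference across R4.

V ≈ 7.42 V

Total series resistance ΣR = 34.5 + 13.6 + 19.9 + 54.9 = 122.9 kΩ.
Voltage divider: V = V_supply · (54.90 / 122.9) = 16.6 × 0.4467 = 7.415 V.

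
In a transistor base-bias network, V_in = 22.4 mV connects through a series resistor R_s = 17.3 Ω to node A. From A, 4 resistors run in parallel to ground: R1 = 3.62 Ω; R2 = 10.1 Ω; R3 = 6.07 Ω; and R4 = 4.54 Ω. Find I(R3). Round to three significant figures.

Parallel bank: R_p = 1/(1/3.62 + 1/10.1 + 1/6.07 + 1/4.54) = 1.315 Ω.
Node voltage V_A = V_in · R_p/(R_s + R_p) = 22.4 × 0.07066 = 1.583 mV.
I(R3) = V_A / R3 = 1.583/6.07 = 0.2608 mA.

I ≈ 0.261 mA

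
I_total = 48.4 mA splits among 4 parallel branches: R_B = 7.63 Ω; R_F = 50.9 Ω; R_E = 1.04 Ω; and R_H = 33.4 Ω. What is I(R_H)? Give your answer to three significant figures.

I ≈ 1.27 mA

Conductances: ΣG = 1/7.63 + 1/50.9 + 1/1.04 + 1/33.4 = 1.142 (1/Ω).
Current divider: I(R_H) = I_total · G_k/ΣG = 48.4 × (0.02994/1.142) = 48.4 × 0.02621 = 1.269 mA.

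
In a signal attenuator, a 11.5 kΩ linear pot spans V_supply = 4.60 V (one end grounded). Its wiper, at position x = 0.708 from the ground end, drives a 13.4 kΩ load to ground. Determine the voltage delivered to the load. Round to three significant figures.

Lower segment x·R_p = 8.142 kΩ; upper segment (1−x)·R_p = 3.358 kΩ.
(x·R_p) ‖ R_L = 5.065 kΩ.
V_out = 4.60 × 5.065/(3.358 + 5.065) = 2.766 V.

V_out ≈ 2.77 V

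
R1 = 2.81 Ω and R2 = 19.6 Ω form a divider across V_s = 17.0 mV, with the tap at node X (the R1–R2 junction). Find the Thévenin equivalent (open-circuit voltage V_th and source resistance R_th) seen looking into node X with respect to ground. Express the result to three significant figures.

V_th is the unloaded tap voltage: V_s · R2/(R1+R2) = 17.0 × 0.8746 = 14.87 mV.
Looking into X with the source shorted: R_th = R1·R2/(R1+R2) = 2.810 × 19.6/22.41 = 2.458 Ω.

V_th ≈ 14.9 mV, R_th ≈ 2.46 Ω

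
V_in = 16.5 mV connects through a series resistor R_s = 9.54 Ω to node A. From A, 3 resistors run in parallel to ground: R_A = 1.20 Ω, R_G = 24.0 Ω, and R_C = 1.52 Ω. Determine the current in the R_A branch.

I ≈ 0.880 mA

Combine the parallel branches: R_p = (1/1.20 + 1/24.0 + 1/1.52)⁻¹ = 0.6524 Ω.
Node voltage V_A = V_in · R_p/(R_s + R_p) = 16.5 × 0.06400 = 1.056 mV.
I(R_A) = V_A / R_A = 1.056/1.20 = 0.8801 mA.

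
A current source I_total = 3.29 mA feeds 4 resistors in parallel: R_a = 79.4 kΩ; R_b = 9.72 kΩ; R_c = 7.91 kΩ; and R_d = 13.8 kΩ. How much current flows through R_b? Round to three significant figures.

I ≈ 1.08 mA

ΣG = 1/79.4 + 1/9.72 + 1/7.91 + 1/13.8 = 0.3144.
By the current-divider rule, I = I_total · G_k/ΣG = 3.29 × 0.3273 = 1.077 mA.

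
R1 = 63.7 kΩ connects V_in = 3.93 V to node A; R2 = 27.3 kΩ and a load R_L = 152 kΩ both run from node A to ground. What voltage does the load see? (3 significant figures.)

First combine the lower leg with the load: R2 ‖ R_L = 23.14 kΩ.
Now apply the divider: V_out = 3.93 × 0.2665 = 1.047 V.

V_out ≈ 1.05 V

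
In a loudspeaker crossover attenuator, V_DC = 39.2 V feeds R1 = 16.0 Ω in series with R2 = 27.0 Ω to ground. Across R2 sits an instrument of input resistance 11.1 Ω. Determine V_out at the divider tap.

V_out ≈ 12.9 V

The load sits in parallel with R2, giving an effective lower resistance R2' = R2·R_L/(R2+R_L) = 7.866 Ω.
Now apply the divider: V_out = 39.2 × 0.3296 = 12.92 V.
(Unloaded it would be 24.6 V; the load pulls it down.)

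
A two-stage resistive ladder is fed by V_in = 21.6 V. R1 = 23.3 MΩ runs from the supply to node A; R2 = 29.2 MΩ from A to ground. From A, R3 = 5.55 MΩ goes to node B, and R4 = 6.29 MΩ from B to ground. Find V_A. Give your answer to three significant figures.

V_A ≈ 5.74 V

The second stage (R3 + R4 = 11.84 MΩ) loads node A in parallel with R2.
R2 ‖ (R3+R4) = 8.424 MΩ.
So V_A = 21.6 × 0.2655 = 5.736 V.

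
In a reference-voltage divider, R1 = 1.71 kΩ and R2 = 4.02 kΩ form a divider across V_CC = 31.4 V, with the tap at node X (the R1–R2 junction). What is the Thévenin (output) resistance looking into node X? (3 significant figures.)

Zeroing V_CC shorts the top of R1 to ground, so R_th = R1 ‖ R2 = 1.200 kΩ.

R_th ≈ 1.20 kΩ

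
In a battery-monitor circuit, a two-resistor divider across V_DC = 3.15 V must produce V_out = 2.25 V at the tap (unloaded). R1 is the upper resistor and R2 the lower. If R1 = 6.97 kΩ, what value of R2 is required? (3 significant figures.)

V_out/V_DC = R2/(R1+R2) = 0.7143.
Rearranging, R2 = R1·k/(1−k) = 6.97 × 2.500 = 17.43 kΩ.

R2 ≈ 17.4 kΩ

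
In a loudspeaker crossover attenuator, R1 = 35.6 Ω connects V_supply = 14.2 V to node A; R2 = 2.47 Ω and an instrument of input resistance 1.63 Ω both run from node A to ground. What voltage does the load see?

V_out ≈ 0.381 V

R2 ‖ R_L = (2.47 × 1.63)/(2.47 + 1.63) = 0.9820 Ω.
Voltage divider with the loaded lower leg: V_out = 14.2 × 0.9820/(35.6 + 0.9820) = 14.2 × 0.02684 = 0.3812 V.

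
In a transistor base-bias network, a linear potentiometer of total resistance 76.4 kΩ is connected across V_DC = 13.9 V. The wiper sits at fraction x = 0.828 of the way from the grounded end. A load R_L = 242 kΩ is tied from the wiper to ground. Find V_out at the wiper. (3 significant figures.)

V_out ≈ 11.0 V

Split the track: R_lower = x·R_p = 63.26 kΩ, R_upper = (1−x)·R_p = 13.14 kΩ.
(x·R_p) ‖ R_L = 50.15 kΩ.
V_out = 13.9 × 50.15/(13.14 + 50.15) = 11.01 V.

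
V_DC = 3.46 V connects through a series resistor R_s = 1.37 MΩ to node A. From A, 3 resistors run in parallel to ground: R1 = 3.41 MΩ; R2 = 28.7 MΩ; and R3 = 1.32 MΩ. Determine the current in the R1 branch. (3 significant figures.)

I ≈ 0.408 µA

Equivalent of the parallel group: R_p = 0.9211 MΩ.
V_A by voltage divider: V_A = 3.46 × 0.9211/(1.37 + 0.9211) = 1.391 V.
Branch current I = V_A/R1 = 1.391/3.41 = 0.4079 µA.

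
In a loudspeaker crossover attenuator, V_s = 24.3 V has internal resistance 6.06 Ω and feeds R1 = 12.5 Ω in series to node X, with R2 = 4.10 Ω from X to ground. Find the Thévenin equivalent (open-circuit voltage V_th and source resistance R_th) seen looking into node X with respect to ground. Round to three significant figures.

R1' = 6.06 + 12.5 = 18.56 Ω (source resistance + R1).
V_th is the unloaded tap voltage: V_s · R2/(R1'+R2) = 24.3 × 0.1809 = 4.397 V.
With V_s suppressed (replaced by a short), R_th = R1' ‖ R2 = (18.56 × 4.10)/(18.56 + 4.10) = 3.358 Ω.

V_th ≈ 4.40 V, R_th ≈ 3.36 Ω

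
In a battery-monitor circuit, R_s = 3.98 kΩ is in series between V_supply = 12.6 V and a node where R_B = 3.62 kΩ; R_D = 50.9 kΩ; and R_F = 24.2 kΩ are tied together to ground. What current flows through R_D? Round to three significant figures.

I ≈ 0.106 mA

Equivalent of the parallel group: R_p = 2.965 kΩ.
V_A = 12.6 × 2.965/6.945 = 5.380 V.
Branch current I = V_A/R_D = 5.380/50.9 = 0.1057 mA.
(Check via current divider: I_total = 1.814 mA; share G_k/ΣG = 0.05826 → same result.)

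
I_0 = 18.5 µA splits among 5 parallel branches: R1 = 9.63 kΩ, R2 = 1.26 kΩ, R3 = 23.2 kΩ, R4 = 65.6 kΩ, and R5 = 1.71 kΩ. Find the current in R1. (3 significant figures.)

I ≈ 1.25 µA

Conductances: ΣG = 1/9.63 + 1/1.26 + 1/23.2 + 1/65.6 + 1/1.71 = 1.541 (1/kΩ).
Current divider: I(R1) = I_0 · G_k/ΣG = 18.5 × (0.1038/1.541) = 18.5 × 0.06740 = 1.247 µA.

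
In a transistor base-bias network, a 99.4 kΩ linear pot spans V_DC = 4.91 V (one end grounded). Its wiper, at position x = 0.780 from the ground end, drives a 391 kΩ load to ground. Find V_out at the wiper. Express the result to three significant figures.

V_out ≈ 3.67 V

Lower segment x·R_p = 77.53 kΩ; upper segment (1−x)·R_p = 21.87 kΩ.
R_L loads the lower segment: effective lower R = 64.70 kΩ.
V_out = 4.91 × 64.70/(21.87 + 64.70) = 3.670 V.
(Unloaded: V_out = x·V_DC = 3.83 V.)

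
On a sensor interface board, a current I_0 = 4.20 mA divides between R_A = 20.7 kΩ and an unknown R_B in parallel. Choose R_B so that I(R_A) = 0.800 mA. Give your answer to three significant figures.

R_B ≈ 4.87 kΩ

Two-branch current divider: I_A = I_0 · R_B/(R_A + R_B).
With f = 0.1905, R_B = R_A · f/(1−f) = 20.7 × 0.2353 = 4.871 kΩ.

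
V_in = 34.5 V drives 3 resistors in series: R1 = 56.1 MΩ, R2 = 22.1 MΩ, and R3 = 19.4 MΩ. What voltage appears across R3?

V ≈ 6.86 V

Total series resistance ΣR = 56.1 + 22.1 + 19.4 = 97.60 MΩ.
V = V_in · R/ΣR = 34.5 × 0.1988 = 6.858 V.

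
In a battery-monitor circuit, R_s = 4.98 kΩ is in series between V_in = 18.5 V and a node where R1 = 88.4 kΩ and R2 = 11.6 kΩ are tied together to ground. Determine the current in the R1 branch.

Parallel bank: R_p = 1/(1/88.4 + 1/11.6) = 10.25 kΩ.
V_A = 18.5 × 10.25/15.23 = 12.45 V.
I(R1) = V_A / R1 = 12.45/88.4 = 0.1409 mA.
(Equivalently: I_total = 1.214 mA, then current-divider fraction G_k/ΣG = 0.1160.)

I ≈ 0.141 mA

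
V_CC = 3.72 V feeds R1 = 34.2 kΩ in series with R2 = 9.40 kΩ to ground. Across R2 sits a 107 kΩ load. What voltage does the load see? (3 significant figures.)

V_out ≈ 0.750 V

R2 ‖ R_L = (9.40 × 107)/(9.40 + 107) = 8.641 kΩ.
Voltage divider with the loaded lower leg: V_out = 3.72 × 8.641/(34.2 + 8.641) = 3.72 × 0.2017 = 0.7503 V.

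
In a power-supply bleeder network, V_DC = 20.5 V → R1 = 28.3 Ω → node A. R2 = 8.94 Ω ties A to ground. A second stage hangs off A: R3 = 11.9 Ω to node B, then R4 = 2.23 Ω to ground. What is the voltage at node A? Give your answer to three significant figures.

V_A ≈ 3.32 V

Looking into the second stage from A: R3 + R4 = 14.13 Ω appears in parallel with R2.
Effective lower resistance at A: R2 ‖ 14.13 = 5.476 Ω.
V_A = 20.5 × 5.476/(28.3 + 5.476) = 3.323 V.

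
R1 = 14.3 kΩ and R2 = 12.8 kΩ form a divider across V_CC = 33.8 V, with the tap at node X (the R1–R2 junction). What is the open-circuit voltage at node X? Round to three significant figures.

V_th ≈ 16.0 V

With X open, the divider is unloaded: V_th = 33.8 × 12.8/27.10 = 15.96 V.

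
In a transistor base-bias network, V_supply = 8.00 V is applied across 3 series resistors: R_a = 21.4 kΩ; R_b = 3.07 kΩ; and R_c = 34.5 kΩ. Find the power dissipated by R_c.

P ≈ 0.635 mW

The common current is I = 8.00/58.97 = 0.1357 mA.
P(R_c) = I²·R_c = (0.1357)² × 34.5 = 0.6349 mW.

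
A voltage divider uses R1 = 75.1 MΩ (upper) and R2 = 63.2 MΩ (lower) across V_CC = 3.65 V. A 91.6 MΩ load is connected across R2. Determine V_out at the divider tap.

V_out ≈ 1.21 V

The load sits in parallel with R2, giving an effective lower resistance R2' = R2·R_L/(R2+R_L) = 37.40 MΩ.
Then V_out = V_CC · R2'/(R1 + R2') = 3.65 × 37.40/112.5 = 1.213 V.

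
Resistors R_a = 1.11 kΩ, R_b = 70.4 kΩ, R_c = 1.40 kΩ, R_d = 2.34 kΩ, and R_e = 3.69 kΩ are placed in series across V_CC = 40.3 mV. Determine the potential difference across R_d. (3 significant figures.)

V ≈ 1.19 mV

Total series resistance ΣR = 1.11 + 70.4 + 1.40 + 2.34 + 3.69 = 78.94 kΩ.
By the voltage-divider rule, V = 40.3 × 2.340/78.94 = 1.195 mV.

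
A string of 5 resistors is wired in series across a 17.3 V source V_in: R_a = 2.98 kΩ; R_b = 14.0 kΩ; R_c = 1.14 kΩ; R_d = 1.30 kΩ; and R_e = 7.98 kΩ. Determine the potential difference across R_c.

ΣR = 2.98 + 14.0 + 1.14 + 1.30 + 7.98 = 27.40 kΩ.
V = V_in · R/ΣR = 17.3 × 0.04161 = 0.7198 V.

V ≈ 0.720 V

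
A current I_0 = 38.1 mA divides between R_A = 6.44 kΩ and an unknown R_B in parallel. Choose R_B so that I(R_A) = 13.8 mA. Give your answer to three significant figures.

R_B ≈ 3.66 kΩ

The fraction through R_A equals R_B/(R_A+R_B).
With f = 0.3622, R_B = R_A · f/(1−f) = 6.44 × 0.5679 = 3.657 kΩ.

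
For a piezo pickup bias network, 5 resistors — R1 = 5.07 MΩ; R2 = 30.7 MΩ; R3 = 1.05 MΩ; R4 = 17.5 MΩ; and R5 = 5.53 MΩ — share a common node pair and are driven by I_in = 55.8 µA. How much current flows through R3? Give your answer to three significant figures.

Conductances: ΣG = 1/5.07 + 1/30.7 + 1/1.05 + 1/17.5 + 1/5.53 = 1.420 (1/MΩ).
Current divider: I(R3) = I_in · G_k/ΣG = 55.8 × (0.9524/1.420) = 55.8 × 0.6706 = 37.42 µA.

I ≈ 37.4 µA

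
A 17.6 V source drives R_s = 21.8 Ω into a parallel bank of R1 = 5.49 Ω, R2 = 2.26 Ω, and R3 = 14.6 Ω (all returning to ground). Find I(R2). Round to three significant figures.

I ≈ 0.483 A

Combine the parallel branches: R_p = (1/5.49 + 1/2.26 + 1/14.6)⁻¹ = 1.443 Ω.
Node voltage V_A = V_DC · R_p/(R_s + R_p) = 17.6 × 0.06207 = 1.092 V.
Branch current I = V_A/R2 = 1.092/2.26 = 0.4834 A.
(Check via current divider: I_total = 0.7572 A; share G_k/ΣG = 0.6384 → same result.)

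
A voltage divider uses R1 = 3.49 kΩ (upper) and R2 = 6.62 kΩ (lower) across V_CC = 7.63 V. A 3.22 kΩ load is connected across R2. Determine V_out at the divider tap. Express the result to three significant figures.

V_out ≈ 2.92 V

R2 ‖ R_L = (6.62 × 3.22)/(6.62 + 3.22) = 2.166 kΩ.
Then V_out = V_CC · R2'/(R1 + R2') = 7.63 × 2.166/5.656 = 2.922 V.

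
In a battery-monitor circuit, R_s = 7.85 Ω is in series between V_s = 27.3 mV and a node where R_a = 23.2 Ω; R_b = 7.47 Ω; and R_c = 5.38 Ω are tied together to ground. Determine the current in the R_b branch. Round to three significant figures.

I ≈ 0.950 mA

Parallel bank: R_p = 1/(1/23.2 + 1/7.47 + 1/5.38) = 2.756 Ω.
Node voltage V_A = V_s · R_p/(R_s + R_p) = 27.3 × 0.2599 = 7.094 mV.
I(R_b) = V_A / R_b = 7.094/7.47 = 0.9497 mA.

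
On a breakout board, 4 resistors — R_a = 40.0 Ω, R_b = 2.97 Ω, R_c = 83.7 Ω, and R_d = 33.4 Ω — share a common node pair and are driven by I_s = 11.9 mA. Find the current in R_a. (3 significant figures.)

ΣG = 1/40.0 + 1/2.97 + 1/83.7 + 1/33.4 = 0.4036.
By the current-divider rule, I = I_s · G_k/ΣG = 11.9 × 0.06194 = 0.7371 mA.

I ≈ 0.737 mA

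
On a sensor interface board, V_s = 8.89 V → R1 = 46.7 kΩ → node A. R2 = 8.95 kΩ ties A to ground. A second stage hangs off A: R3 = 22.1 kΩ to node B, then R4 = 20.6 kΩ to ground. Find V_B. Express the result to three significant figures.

V_B ≈ 0.587 V

The second stage (R3 + R4 = 42.70 kΩ) loads node A in parallel with R2.
R2 ‖ (R3+R4) = 7.399 kΩ.
First divider: V_A = V_s · 7.399/(46.7 + 7.399) = 1.216 V.
Then the unloaded second divider: V_B = V_A × R4/(R3+R4) = 1.216 × 0.4824 = 0.5866 V.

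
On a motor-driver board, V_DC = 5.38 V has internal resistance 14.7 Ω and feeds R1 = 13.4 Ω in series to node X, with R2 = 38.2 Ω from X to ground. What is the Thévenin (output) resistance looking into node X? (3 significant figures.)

R_th ≈ 16.2 Ω

R1' = 14.7 + 13.4 = 28.10 Ω (source resistance + R1).
Looking into X with the source shorted: R_th = R1'·R2/(R1'+R2) = 28.10 × 38.2/66.30 = 16.19 Ω.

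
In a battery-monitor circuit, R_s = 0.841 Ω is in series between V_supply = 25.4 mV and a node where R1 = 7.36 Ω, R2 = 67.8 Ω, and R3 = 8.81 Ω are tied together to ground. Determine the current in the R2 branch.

I ≈ 0.307 mA

Parallel bank: R_p = 1/(1/7.36 + 1/67.8 + 1/8.81) = 3.786 Ω.
Node voltage V_A = V_supply · R_p/(R_s + R_p) = 25.4 × 0.8182 = 20.78 mV.
Branch current I = V_A/R2 = 20.78/67.8 = 0.3065 mA.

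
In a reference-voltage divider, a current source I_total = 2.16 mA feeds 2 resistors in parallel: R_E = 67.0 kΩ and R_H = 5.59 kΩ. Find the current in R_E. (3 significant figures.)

I ≈ 0.166 mA

For two parallel branches, I_k = I_total · (other R)/(sum of R).
I(R_E) = 2.16 × 5.59/(67.0 + 5.59) = 2.16 × 0.07701 = 0.1663 mA.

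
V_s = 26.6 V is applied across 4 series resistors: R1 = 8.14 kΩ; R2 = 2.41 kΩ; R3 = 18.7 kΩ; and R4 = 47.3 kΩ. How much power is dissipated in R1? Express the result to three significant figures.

P ≈ 0.983 mW

Series current I = V_s/ΣR = 26.6/76.55 = 0.3475 mA.
P(R1) = I²·R1 = (0.3475)² × 8.14 = 0.9829 mW.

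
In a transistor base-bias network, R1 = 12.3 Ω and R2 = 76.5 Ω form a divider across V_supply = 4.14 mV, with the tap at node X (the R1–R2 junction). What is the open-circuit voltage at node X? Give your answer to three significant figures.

V_th ≈ 3.57 mV

With X open, the divider is unloaded: V_th = 4.14 × 76.5/88.80 = 3.567 mV.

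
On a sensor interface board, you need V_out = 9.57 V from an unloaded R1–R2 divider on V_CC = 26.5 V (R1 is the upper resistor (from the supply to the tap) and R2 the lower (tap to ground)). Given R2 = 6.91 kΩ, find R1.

R1 ≈ 12.2 kΩ

The divider ratio is R2/(R1+R2) = 9.57/26.5 = 0.3611.
Rearranging, R1 = R2·(1−k)/k = 6.91 × 1.769 = 12.22 kΩ.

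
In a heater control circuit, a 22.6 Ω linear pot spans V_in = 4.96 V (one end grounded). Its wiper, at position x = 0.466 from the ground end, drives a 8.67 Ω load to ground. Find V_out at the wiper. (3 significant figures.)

Lower segment x·R_p = 10.53 Ω; upper segment (1−x)·R_p = 12.07 Ω.
(x·R_p) ‖ R_L = 4.755 Ω.
Loaded-divider output: V_out = 4.96 × 0.2827 = 1.402 V.

V_out ≈ 1.40 V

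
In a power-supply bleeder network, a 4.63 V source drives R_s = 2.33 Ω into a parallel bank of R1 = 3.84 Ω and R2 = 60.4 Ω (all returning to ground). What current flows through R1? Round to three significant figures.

Equivalent of the parallel group: R_p = 3.610 Ω.
V_A by voltage divider: V_A = 4.63 × 3.610/(2.33 + 3.610) = 2.814 V.
I(R1) = V_A / R1 = 2.814/3.84 = 0.7328 A.
(Check via current divider: I_total = 0.7794 A; share G_k/ΣG = 0.9402 → same result.)

I ≈ 0.733 A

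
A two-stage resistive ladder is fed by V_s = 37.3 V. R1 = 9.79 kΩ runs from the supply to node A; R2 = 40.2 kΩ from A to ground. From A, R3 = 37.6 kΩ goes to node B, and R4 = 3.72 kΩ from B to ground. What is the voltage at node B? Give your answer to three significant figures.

Node A sees R2 in parallel with the series input of stage 2, R3 + R4 = 41.32 kΩ.
R2 ‖ (R3+R4) = 20.38 kΩ.
V_A = 37.3 × 20.38/(9.79 + 20.38) = 25.19 V.
Stage 2 is unloaded, so V_B = V_A · R4/(R3+R4) = 25.19 × 3.72/41.32 = 2.268 V.

V_B ≈ 2.27 V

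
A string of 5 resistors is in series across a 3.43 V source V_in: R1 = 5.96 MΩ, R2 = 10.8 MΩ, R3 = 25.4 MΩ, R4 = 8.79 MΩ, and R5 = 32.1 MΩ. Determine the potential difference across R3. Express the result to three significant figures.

Total series resistance ΣR = 5.96 + 10.8 + 25.4 + 8.79 + 32.1 = 83.05 MΩ.
Voltage divider: V = V_in · (25.40 / 83.05) = 3.43 × 0.3058 = 1.049 V.

V ≈ 1.05 V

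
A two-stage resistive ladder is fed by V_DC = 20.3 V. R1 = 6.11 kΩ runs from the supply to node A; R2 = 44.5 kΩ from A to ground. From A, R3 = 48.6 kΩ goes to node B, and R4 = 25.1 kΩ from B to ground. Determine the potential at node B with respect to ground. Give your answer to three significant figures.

Node A sees R2 in parallel with the series input of stage 2, R3 + R4 = 73.70 kΩ.
R2 ‖ (R3+R4) = 27.75 kΩ.
First divider: V_A = V_DC · 27.75/(6.11 + 27.75) = 16.64 V.
Then the unloaded second divider: V_B = V_A × R4/(R3+R4) = 16.64 × 0.3406 = 5.666 V.

V_B ≈ 5.67 V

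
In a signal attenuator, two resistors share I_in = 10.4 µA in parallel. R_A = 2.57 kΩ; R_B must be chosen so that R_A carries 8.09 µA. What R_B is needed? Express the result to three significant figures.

R_B ≈ 9.00 kΩ

Two-branch current divider: I_A = I_in · R_B/(R_A + R_B).
8.09/10.4 = R_B/(R_A + R_B) → R_B = R_A · (0.7779)/(1 − 0.7779) = 2.57 × 3.502 = 9.001 kΩ.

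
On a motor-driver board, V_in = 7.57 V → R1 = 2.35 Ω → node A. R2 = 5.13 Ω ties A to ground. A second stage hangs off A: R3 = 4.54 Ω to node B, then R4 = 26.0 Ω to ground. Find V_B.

The second stage (R3 + R4 = 30.54 Ω) loads node A in parallel with R2.
Effective lower resistance at A: R2 ‖ 30.54 = 4.392 Ω.
So V_A = 7.57 × 0.6514 = 4.931 V.
Stage 2 is unloaded, so V_B = V_A · R4/(R3+R4) = 4.931 × 26.0/30.54 = 4.198 V.

V_B ≈ 4.20 V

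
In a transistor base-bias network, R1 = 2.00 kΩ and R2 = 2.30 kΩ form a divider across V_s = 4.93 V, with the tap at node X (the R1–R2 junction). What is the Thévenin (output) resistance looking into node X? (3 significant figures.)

Looking into X with the source shorted: R_th = R1·R2/(R1+R2) = 2.000 × 2.30/4.300 = 1.070 kΩ.

R_th ≈ 1.07 kΩ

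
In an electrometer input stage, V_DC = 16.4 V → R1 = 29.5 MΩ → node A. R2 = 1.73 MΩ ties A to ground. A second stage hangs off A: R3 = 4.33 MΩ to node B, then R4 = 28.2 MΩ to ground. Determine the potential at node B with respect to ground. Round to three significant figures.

Looking into the second stage from A: R3 + R4 = 32.53 MΩ appears in parallel with R2.
R2 ‖ (R3+R4) = 1.643 MΩ.
So V_A = 16.4 × 0.05275 = 0.8650 V.
Stage 2 is unloaded, so V_B = V_A · R4/(R3+R4) = 0.8650 × 28.2/32.53 = 0.7499 V.

V_B ≈ 0.750 V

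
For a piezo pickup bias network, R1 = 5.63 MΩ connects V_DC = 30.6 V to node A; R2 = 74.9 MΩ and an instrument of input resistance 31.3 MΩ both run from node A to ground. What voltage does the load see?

V_out ≈ 24.4 V

R2 ‖ R_L = (74.9 × 31.3)/(74.9 + 31.3) = 22.08 MΩ.
Now apply the divider: V_out = 30.6 × 0.7968 = 24.38 V.
(Unloaded it would be 28.5 V; the load pulls it down.)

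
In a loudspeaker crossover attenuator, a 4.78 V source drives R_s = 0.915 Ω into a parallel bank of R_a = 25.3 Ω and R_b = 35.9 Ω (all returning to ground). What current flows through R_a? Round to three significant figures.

Combine the parallel branches: R_p = (1/25.3 + 1/35.9)⁻¹ = 14.84 Ω.
V_A by voltage divider: V_A = 4.78 × 14.84/(0.915 + 14.84) = 4.502 V.
Branch current I = V_A/R_a = 4.502/25.3 = 0.1780 A.

I ≈ 0.178 A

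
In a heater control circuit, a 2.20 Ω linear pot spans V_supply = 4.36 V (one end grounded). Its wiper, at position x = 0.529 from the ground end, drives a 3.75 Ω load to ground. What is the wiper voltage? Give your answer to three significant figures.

The pot divides into 1.036 Ω above the wiper and 1.164 Ω below.
(x·R_p) ‖ R_L = 0.8882 Ω.
Then V_out = V_supply · 0.8882/(1.036 + 0.8882) = 2.012 V.

V_out ≈ 2.01 V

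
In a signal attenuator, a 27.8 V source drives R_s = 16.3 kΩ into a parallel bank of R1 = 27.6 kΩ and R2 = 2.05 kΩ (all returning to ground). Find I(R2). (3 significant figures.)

Combine the parallel branches: R_p = (1/27.6 + 1/2.05)⁻¹ = 1.908 kΩ.
Node voltage V_A = V_supply · R_p/(R_s + R_p) = 27.8 × 0.1048 = 2.913 V.
I(R2) = V_A / R2 = 2.913/2.05 = 1.421 mA.

I ≈ 1.42 mA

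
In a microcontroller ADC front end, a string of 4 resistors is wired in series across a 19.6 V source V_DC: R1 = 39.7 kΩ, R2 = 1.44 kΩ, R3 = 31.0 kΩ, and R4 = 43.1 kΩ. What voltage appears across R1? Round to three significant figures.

Total series resistance ΣR = 39.7 + 1.44 + 31.0 + 43.1 = 115.2 kΩ.
By the voltage-divider rule, V = 19.6 × 39.70/115.2 = 6.752 V.

V ≈ 6.75 V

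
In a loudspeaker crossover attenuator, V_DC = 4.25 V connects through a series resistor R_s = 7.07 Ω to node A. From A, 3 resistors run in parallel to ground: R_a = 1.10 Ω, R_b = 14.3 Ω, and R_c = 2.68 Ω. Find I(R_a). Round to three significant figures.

I ≈ 0.366 A

Combine the parallel branches: R_p = (1/1.10 + 1/14.3 + 1/2.68)⁻¹ = 0.7396 Ω.
V_A by voltage divider: V_A = 4.25 × 0.7396/(7.07 + 0.7396) = 0.4025 V.
I(R_a) = V_A / R_a = 0.4025/1.10 = 0.3659 A.
(Equivalently: I_total = 0.5442 A, then current-divider fraction G_k/ΣG = 0.6723.)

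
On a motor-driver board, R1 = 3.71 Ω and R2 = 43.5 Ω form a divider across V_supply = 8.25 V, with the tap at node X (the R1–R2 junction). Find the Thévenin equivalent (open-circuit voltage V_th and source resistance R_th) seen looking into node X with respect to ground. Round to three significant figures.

V_th ≈ 7.60 V, R_th ≈ 3.42 Ω

V_th is the unloaded tap voltage: V_supply · R2/(R1+R2) = 8.25 × 0.9214 = 7.602 V.
Zeroing V_supply shorts the top of R1 to ground, so R_th = R1 ‖ R2 = 3.418 Ω.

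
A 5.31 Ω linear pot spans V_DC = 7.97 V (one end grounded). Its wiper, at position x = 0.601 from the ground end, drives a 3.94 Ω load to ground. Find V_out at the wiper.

The pot divides into 2.119 Ω above the wiper and 3.191 Ω below.
R_L loads the lower segment: effective lower R = 1.763 Ω.
Then V_out = V_DC · 1.763/(2.119 + 1.763) = 3.620 V.

V_out ≈ 3.62 V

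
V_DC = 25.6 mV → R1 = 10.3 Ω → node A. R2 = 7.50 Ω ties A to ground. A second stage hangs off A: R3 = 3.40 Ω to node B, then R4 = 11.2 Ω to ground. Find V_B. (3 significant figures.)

Looking into the second stage from A: R3 + R4 = 14.60 Ω appears in parallel with R2.
Effective lower resistance at A: R2 ‖ 14.60 = 4.955 Ω.
First divider: V_A = V_DC · 4.955/(10.3 + 4.955) = 8.315 mV.
V_B = V_A × 0.7671 = 6.379 mV.

V_B ≈ 6.38 mV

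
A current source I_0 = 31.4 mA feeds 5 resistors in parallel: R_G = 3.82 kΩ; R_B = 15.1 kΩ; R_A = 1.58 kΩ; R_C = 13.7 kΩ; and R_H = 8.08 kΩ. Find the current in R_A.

I ≈ 17.2 mA

Conductances: ΣG = 1/3.82 + 1/15.1 + 1/1.58 + 1/13.7 + 1/8.08 = 1.158 (1/kΩ).
R_A takes the fraction G_k/ΣG = 0.6329/1.158 = 0.5467, so I = 31.4 × 0.5467 = 17.17 mA.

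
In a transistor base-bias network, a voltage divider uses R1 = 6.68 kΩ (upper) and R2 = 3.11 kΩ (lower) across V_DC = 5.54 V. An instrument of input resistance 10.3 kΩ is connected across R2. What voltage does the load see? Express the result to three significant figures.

The load sits in parallel with R2, giving an effective lower resistance R2' = R2·R_L/(R2+R_L) = 2.389 kΩ.
Voltage divider with the loaded lower leg: V_out = 5.54 × 2.389/(6.68 + 2.389) = 5.54 × 0.2634 = 1.459 V.
(Unloaded it would be 1.76 V; the load pulls it down.)

V_out ≈ 1.46 V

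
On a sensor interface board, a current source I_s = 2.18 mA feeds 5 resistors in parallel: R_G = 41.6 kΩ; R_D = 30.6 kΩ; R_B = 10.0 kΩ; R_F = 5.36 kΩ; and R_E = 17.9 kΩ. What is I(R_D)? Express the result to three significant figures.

Conductances: ΣG = 1/41.6 + 1/30.6 + 1/10.0 + 1/5.36 + 1/17.9 = 0.3992 (1/kΩ).
By the current-divider rule, I = I_s · G_k/ΣG = 2.18 × 0.08187 = 0.1785 mA.

I ≈ 0.178 mA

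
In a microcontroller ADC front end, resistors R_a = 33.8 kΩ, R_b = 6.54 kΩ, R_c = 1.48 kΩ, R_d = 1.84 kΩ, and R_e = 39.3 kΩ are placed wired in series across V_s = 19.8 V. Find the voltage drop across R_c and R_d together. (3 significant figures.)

V ≈ 0.792 V

ΣR = 33.8 + 6.54 + 1.48 + 1.84 + 39.3 = 82.96 kΩ.
R_{R_c..R_d} = 1.48 + 1.84 = 3.320 kΩ.
Voltage divider: V = V_s · (3.320 / 82.96) = 19.8 × 0.04002 = 0.7924 V.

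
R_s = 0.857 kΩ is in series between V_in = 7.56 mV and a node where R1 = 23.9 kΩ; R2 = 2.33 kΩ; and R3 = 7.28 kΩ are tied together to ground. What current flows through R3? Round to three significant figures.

Parallel bank: R_p = 1/(1/23.9 + 1/2.33 + 1/7.28) = 1.644 kΩ.
V_A = 7.56 × 1.644/2.501 = 4.969 mV.
I(R3) = V_A / R3 = 4.969/7.28 = 0.6826 µA.

I ≈ 0.683 µA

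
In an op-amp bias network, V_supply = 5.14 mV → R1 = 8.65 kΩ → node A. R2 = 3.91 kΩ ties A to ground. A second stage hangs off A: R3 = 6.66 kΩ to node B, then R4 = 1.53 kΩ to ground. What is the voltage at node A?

Node A sees R2 in parallel with the series input of stage 2, R3 + R4 = 8.190 kΩ.
R2 ‖ (R3+R4) = 2.647 kΩ.
So V_A = 5.14 × 0.2343 = 1.204 mV.

V_A ≈ 1.20 mV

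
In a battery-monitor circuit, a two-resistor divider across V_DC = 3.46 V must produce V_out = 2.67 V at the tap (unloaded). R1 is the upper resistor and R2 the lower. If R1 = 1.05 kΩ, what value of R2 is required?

V_out/V_DC = R2/(R1+R2) = 0.7717.
So R2 = R1 · V_out/(V_DC − V_out) = 1.05 × 2.67/(3.46 − 2.67) = 1.05 × 3.380 = 3.549 kΩ.

R2 ≈ 3.55 kΩ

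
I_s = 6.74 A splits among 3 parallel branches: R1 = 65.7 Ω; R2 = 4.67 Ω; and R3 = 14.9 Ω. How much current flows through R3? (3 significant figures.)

Total conductance ΣG = 1/65.7 + 1/4.67 + 1/14.9 = 0.2965 (units of 1/Ω).
Current divider: I(R3) = I_s · G_k/ΣG = 6.74 × (0.06711/0.2965) = 6.74 × 0.2264 = 1.526 A.

I ≈ 1.53 A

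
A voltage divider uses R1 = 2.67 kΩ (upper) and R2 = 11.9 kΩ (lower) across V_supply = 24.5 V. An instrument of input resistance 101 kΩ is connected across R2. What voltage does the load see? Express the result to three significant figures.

V_out ≈ 19.6 V

First combine the lower leg with the load: R2 ‖ R_L = 10.65 kΩ.
Then V_out = V_supply · R2'/(R1 + R2') = 24.5 × 10.65/13.32 = 19.59 V.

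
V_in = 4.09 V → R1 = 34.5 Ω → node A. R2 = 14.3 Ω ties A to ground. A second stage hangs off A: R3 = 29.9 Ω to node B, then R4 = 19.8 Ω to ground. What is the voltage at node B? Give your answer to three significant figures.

Looking into the second stage from A: R3 + R4 = 49.70 Ω appears in parallel with R2.
R2 ‖ (R3+R4) = 11.10 Ω.
So V_A = 4.09 × 0.2435 = 0.9959 V.
Then the unloaded second divider: V_B = V_A × R4/(R3+R4) = 0.9959 × 0.3984 = 0.3968 V.

V_B ≈ 0.397 V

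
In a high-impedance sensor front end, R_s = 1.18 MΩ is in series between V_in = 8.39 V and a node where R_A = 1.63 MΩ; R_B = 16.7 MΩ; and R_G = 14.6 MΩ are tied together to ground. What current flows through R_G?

Equivalent of the parallel group: R_p = 1.348 MΩ.
V_A = 8.39 × 1.348/2.528 = 4.474 V.
I(R_G) = V_A / R_G = 4.474/14.6 = 0.3064 µA.

I ≈ 0.306 µA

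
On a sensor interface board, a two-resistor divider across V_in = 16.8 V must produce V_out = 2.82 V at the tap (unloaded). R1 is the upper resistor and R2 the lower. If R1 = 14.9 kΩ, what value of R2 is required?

V_out/V_in = R2/(R1+R2) = 0.1679.
Rearranging, R2 = R1·k/(1−k) = 14.9 × 0.2017 = 3.006 kΩ.

R2 ≈ 3.01 kΩ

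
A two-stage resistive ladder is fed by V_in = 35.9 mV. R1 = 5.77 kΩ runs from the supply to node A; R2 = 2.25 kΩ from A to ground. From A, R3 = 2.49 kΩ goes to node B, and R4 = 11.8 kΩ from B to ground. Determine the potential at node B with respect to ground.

V_B ≈ 7.47 mV

Looking into the second stage from A: R3 + R4 = 14.29 kΩ appears in parallel with R2.
R2 ‖ (R3+R4) = 1.944 kΩ.
V_A = 35.9 × 1.944/(5.77 + 1.944) = 9.047 mV.
Stage 2 is unloaded, so V_B = V_A · R4/(R3+R4) = 9.047 × 11.8/14.29 = 7.470 mV.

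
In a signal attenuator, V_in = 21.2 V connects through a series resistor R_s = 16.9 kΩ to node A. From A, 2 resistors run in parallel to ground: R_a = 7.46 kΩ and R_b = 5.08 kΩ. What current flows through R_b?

I ≈ 0.633 mA

Combine the parallel branches: R_p = (1/7.46 + 1/5.08)⁻¹ = 3.022 kΩ.
V_A by voltage divider: V_A = 21.2 × 3.022/(16.9 + 3.022) = 3.216 V.
I(R_b) = V_A / R_b = 3.216/5.08 = 0.6331 mA.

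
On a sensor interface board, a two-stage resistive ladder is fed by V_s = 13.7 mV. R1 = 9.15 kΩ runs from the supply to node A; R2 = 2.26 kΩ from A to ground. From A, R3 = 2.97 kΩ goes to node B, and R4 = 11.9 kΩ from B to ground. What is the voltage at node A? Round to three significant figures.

Looking into the second stage from A: R3 + R4 = 14.87 kΩ appears in parallel with R2.
R2 ‖ (R3+R4) = 1.962 kΩ.
V_A = 13.7 × 1.962/(9.15 + 1.962) = 2.419 mV.

V_A ≈ 2.42 mV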